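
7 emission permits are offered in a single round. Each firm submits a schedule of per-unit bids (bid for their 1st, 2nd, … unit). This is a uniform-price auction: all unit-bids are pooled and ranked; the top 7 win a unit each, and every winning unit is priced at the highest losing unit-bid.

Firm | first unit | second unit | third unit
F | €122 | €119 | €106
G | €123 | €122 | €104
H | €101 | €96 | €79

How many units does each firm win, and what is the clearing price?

F 3, G 3, H 1; clearing price €96

Pooled unit-bids ranked (top 7): 123 (G-1), 122 (F-1), 122 (G-2), 119 (F-2), 106 (F-3), 104 (G-3), 101 (H-1)
Highest rejected unit-bid = €96.
Allocation: F 3, G 3, H 1.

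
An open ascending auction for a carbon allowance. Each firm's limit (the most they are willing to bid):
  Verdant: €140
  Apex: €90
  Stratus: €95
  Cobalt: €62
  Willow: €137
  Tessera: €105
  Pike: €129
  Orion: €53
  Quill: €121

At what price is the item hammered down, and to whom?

Sorting limits: 140 (Verdant) > 137 (Willow) > 129 (Pike) > 121 (Quill) > 105 (Tessera) > 95 (Stratus) > …
Once the price passes €137, only Verdant is left; the hammer falls at Willow's limit of €137.

Verdant wins at €137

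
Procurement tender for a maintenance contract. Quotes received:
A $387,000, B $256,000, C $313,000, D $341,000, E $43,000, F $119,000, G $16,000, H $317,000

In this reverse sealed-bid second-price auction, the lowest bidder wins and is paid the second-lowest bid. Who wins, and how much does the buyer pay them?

G is paid $43,000

Bids ranked: 16,000 (G) < 43,000 (E) < 119,000 (F) < 256,000 (B) < 313,000 (C) < 317,000 (H) < …
G is lowest; is paid the second-lowest bid, $43,000.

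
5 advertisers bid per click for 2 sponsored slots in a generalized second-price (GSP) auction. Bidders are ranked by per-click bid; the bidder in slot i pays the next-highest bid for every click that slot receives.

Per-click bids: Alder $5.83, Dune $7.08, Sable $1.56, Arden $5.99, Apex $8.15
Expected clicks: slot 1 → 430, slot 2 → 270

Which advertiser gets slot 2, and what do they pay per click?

Sorting advertisers: $8.15 (Apex) > $7.08 (Dune) > $5.99 (Arden) > …
Slot 2 goes to the second-ranked bidder, Dune, who pays the next bid down: $5.99/click.

Dune; $5.99 per click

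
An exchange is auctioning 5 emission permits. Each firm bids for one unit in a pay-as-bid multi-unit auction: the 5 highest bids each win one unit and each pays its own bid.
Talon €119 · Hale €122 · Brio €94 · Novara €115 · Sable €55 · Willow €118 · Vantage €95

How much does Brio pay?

Brio pays €0

Ordering the bids: 122 (Hale), 119 (Talon), 118 (Willow), 115 (Novara), 95 (Vantage), 94 (Brio), 55 (Sable)
The 5 highest are Hale, Talon, Willow, Novara, Vantage.
Brio does not win → €0.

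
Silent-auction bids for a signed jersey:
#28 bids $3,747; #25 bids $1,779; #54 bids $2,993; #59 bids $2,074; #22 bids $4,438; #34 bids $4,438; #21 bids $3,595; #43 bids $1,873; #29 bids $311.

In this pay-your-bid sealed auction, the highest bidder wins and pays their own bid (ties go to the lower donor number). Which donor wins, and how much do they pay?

Rule: the highest bidder wins and pays their own bid.
Bids ranked: 4,438 (#22) > 4,438 (#34) > 3,747 (#28) > 3,595 (#21) > 2,993 (#54) > 2,074 (#59) > …
#22 and #34 tie at $4,438; tie-break gives it to #22.
First-price: #22 pays what they bid, $4,438.

#22 pays $4,438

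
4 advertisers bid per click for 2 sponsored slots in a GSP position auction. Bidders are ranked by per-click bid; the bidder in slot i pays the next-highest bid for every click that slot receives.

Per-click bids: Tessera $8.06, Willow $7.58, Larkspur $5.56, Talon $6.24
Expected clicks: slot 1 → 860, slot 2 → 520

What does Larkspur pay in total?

Larkspur pays $0.00

Sorting advertisers: $8.06 (Tessera) > $7.58 (Willow) > $6.24 (Talon) > …
Larkspur ranks below slot 2 → no slot, pays nothing.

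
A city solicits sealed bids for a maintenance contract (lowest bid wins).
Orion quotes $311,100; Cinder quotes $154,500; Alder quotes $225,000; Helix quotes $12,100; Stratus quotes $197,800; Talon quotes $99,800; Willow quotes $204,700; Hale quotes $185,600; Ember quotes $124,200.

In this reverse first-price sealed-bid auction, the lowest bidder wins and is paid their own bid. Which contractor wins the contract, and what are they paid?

Sorting bids: 12,100 (Helix) < 99,800 (Talon) < 124,200 (Ember) < 154,500 (Cinder) < 185,600 (Hale) < 197,800 (Stratus) < …
Helix has the lowest bid and is paid exactly that: $12,100.

Helix is paid $12,100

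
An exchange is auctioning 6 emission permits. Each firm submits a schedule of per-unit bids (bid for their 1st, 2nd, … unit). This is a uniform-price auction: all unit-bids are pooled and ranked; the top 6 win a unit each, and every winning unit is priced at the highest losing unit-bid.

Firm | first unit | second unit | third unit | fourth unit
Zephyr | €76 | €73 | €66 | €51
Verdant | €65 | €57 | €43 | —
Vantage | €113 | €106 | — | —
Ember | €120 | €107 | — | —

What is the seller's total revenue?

Pooled unit-bids ranked (top 6): 120 (Ember-1), 113 (Vantage-1), 107 (Ember-2), 106 (Vantage-2), 76 (Zephyr-1), 73 (Zephyr-2)
First bid not allocated: €66.
Allocation: Ember 2, Vantage 2, Zephyr 2. Every unit priced at €66.
Revenue = 6 × 66 = €396.

Total revenue: €396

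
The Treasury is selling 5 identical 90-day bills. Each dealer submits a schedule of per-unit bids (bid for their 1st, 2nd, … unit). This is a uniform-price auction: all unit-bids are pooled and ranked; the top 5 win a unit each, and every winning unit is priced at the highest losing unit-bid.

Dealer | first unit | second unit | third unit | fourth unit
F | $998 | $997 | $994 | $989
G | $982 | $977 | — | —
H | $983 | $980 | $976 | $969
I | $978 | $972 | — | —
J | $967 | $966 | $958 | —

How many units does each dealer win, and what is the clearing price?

Merging the schedules and taking the best 5: 998 (F-1), 997 (F-2), 994 (F-3), 989 (F-4), 983 (H-1)
The (k+1)-th unit-bid is $982.
Allocation: F 4, H 1.

F 4, H 1; clearing price $982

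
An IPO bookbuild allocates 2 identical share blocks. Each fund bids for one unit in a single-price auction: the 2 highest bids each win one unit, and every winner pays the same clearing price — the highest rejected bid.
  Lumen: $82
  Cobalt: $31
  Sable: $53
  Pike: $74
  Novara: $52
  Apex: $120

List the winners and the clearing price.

Apex, Lumen; each pays $74

Bids ranked high→low: 120 (Apex), 82 (Lumen), 74 (Pike), 53 (Sable), …
The 2 highest are Apex, Lumen.
Highest unsuccessful bid: $74 → clearing price.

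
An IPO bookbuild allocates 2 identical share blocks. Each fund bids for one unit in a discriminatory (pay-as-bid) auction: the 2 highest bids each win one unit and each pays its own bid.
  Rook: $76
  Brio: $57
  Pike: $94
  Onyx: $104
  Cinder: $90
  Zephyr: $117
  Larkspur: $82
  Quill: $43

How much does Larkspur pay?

Sorting: 117 (Zephyr), 104 (Onyx), 94 (Pike), 90 (Cinder), …
The 2 highest are Zephyr, Onyx.
Larkspur does not win → $0.

Larkspur pays $0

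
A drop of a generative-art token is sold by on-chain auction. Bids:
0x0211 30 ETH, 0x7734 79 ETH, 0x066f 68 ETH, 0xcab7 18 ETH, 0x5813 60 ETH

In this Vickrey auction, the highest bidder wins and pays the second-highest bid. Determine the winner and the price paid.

0x7734 pays 68 ETH

Vickrey auction: the highest bidder wins and pays the second-highest bid.
Bids ranked: 79 (0x7734) > 68 (0x066f) > 60 (0x5813) > 30 (0x0211) > 18 (0xcab7)
Second-price: 0x7734 pays 0x066f's bid of 68 ETH.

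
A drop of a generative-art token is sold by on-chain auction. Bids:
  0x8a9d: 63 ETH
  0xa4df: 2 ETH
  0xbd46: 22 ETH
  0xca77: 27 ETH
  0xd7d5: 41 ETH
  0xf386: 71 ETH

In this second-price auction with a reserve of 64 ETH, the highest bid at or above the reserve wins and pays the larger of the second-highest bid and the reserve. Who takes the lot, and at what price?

Second-price auction with a reserve of 64 ETH: the highest bid at or above the reserve wins and pays the larger of the second-highest bid and the reserve.
Bids in order: 71 (0xf386) > 63 (0x8a9d) > 41 (0xd7d5) > 27 (0xca77) > 22 (0xbd46) > 2 (0xa4df)
0xf386 has the top bid at or above the reserve (71 ETH).
max(second-highest 63 ETH, reserve 64 ETH) = 64 ETH.

0xf386 pays 64 ETH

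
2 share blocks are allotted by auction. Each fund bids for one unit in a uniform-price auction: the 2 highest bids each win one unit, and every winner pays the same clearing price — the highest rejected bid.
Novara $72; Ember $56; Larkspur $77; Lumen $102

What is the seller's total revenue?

Ordering the bids: 102 (Lumen), 77 (Larkspur), 72 (Novara), 56 (Ember)
Top 2: Lumen, Larkspur.
Clearing price = highest rejected bid = $72.
Total revenue = 2 × $72 = $144.

Total revenue: $144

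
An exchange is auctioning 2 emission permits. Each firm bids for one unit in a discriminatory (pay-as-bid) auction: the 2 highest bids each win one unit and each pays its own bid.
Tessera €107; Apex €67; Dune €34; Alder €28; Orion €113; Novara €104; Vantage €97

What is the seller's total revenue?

Total revenue: €220

Bids ranked high→low: 113 (Orion), 107 (Tessera), 104 (Novara), 97 (Vantage), …
Winners (2 units): Orion, Tessera.
Total revenue = 113 + 107 = €220.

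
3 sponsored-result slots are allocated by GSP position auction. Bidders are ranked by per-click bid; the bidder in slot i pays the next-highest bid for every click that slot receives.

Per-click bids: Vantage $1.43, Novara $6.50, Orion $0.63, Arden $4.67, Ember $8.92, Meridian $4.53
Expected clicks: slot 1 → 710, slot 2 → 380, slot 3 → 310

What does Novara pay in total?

Novara pays $1774.60

Per-click bids in order: $8.92 (Ember) > $6.50 (Novara) > $4.67 (Arden) > $4.53 (Meridian) > …
Novara holds slot 2 → pays next bid $4.67 × 380 clicks = $1774.60.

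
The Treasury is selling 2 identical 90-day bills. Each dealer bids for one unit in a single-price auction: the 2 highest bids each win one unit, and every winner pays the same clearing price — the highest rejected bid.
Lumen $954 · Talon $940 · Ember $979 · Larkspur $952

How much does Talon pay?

Talon pays $0

Bids ranked high→low: 979 (Ember), 954 (Lumen), 952 (Larkspur), 940 (Talon)
Winners (2 units): Ember, Lumen.
First losing bid is Larkspur's $952, which sets the uniform price.
Talon does not win → pays $0.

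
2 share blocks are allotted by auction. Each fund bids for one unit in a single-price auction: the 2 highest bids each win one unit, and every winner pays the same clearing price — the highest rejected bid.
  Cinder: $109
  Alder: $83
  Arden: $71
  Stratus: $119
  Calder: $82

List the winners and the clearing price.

Sorting: 119 (Stratus), 109 (Cinder), 83 (Alder), 82 (Calder), …
The 2 highest are Stratus, Cinder.
Highest unsuccessful bid: $83 → clearing price.

Stratus, Cinder; each pays $83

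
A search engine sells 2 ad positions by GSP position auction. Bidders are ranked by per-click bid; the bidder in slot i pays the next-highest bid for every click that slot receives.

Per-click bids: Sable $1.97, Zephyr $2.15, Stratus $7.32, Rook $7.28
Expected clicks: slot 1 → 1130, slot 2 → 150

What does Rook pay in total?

Sorting advertisers: $7.32 (Stratus) > $7.28 (Rook) > $2.15 (Zephyr) > …
Rook holds slot 2 → pays next bid $2.15 × 150 clicks = $322.50.

Rook pays $322.50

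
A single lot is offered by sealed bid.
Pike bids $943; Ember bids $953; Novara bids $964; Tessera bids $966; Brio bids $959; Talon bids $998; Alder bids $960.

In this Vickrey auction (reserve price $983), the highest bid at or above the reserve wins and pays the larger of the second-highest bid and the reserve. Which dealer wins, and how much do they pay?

Sorting bids: 998 (Talon) > 966 (Tessera) > 964 (Novara) > 960 (Alder) > 959 (Brio) > 953 (Ember) > …
Highest eligible bid: Talon at $998.
Second-highest bid $966 is below the reserve $983, so the reserve binds → payment $983.

Talon pays $983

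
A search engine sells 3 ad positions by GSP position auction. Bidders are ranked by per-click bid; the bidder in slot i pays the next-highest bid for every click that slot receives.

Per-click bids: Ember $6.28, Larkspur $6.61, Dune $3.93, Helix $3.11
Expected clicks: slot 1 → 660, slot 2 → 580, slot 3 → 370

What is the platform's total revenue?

Per-click bids in order: $6.61 (Larkspur) > $6.28 (Ember) > $3.93 (Dune) > $3.11 (Helix)
Slot 1: Larkspur pays $6.28 × 660 = $4144.80
Slot 2: Ember pays $3.93 × 580 = $2279.40
Slot 3: Dune pays $3.11 × 370 = $1150.70
Total = $7574.90

Total revenue: $7574.90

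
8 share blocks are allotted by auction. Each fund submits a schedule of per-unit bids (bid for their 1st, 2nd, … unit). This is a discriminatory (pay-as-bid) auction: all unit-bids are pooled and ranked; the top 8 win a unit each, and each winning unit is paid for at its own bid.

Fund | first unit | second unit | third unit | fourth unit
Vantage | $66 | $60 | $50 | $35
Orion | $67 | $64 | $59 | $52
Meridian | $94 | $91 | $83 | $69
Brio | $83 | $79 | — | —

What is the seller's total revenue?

Total revenue: $632

All unit-bids, highest first — top 8: 94 (Meridian-1), 91 (Meridian-2), 83 (Meridian-3), 83 (Brio-1), 79 (Brio-2), 69 (Meridian-4), 67 (Orion-1), 66 (Vantage-1)
Next rejected bid: $64 (not a price — pay-as-bid).
Each winning unit pays its own bid.
Revenue = 94 + 91 + 83 + 83 + 79 + 69 + 67 + 66 = $632.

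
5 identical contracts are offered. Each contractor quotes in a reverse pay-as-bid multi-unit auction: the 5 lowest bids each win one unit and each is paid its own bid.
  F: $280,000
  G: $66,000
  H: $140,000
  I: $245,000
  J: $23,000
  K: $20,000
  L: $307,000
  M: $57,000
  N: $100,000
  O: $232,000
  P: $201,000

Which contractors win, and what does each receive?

K $20,000, J $23,000, M $57,000, G $66,000, N $100,000

Bids ranked low→high: 20,000 (K), 23,000 (J), 57,000 (M), 66,000 (G), 100,000 (N), 140,000 (H), 201,000 (P), …
Winners (5 units): K, J, M, G, N.
Each winner is paid its own bid: K $20,000, J $23,000, M $57,000, G $66,000, N $100,000.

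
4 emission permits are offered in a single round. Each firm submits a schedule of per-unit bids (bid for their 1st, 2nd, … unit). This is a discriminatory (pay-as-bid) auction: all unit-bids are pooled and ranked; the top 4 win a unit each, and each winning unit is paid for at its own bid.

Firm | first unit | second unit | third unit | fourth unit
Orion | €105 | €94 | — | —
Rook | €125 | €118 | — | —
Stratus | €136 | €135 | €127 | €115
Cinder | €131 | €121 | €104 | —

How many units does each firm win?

Pooled unit-bids ranked (top 4): 136 (Stratus-1), 135 (Stratus-2), 131 (Cinder-1), 127 (Stratus-3)
Next rejected bid: €125 (not a price — pay-as-bid).
Allocation: Cinder 1, Stratus 3.

Cinder 1, Stratus 3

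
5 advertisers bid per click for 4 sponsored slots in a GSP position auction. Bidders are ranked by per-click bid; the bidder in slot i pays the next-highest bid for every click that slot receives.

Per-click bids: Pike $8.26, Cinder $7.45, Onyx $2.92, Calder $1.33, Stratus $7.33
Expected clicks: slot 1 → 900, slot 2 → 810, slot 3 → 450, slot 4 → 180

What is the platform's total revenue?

Sorting advertisers: $8.26 (Pike) > $7.45 (Cinder) > $7.33 (Stratus) > $2.92 (Onyx) > $1.33 (Calder)
Slot 1: Pike pays $7.45 × 900 = $6705.00
Slot 2: Cinder pays $7.33 × 810 = $5937.30
Slot 3: Stratus pays $2.92 × 450 = $1314.00
Slot 4: Onyx pays $1.33 × 180 = $239.40
Total = $14195.70

Total revenue: $14195.70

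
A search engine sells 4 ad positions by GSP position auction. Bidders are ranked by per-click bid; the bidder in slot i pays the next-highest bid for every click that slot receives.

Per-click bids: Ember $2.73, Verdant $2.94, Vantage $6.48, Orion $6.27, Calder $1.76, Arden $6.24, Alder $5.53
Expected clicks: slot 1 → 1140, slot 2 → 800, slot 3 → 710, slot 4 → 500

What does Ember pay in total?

Ember pays $0.00

Ranked by bid: $6.48 (Vantage) > $6.27 (Orion) > $6.24 (Arden) > $5.53 (Alder) > $2.94 (Verdant) > …
Ember ranks below slot 4 → no slot, pays nothing.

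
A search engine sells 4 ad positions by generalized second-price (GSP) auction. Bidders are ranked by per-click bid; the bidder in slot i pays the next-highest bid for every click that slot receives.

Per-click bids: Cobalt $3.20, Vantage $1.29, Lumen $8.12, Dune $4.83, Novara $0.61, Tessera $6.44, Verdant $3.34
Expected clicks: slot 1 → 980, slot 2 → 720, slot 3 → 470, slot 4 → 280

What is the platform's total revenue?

Sorting advertisers: $8.12 (Lumen) > $6.44 (Tessera) > $4.83 (Dune) > $3.34 (Verdant) > $3.20 (Cobalt) > …
Slot 1: Lumen pays $6.44 × 980 = $6311.20
Slot 2: Tessera pays $4.83 × 720 = $3477.60
Slot 3: Dune pays $3.34 × 470 = $1569.80
Slot 4: Verdant pays $3.20 × 280 = $896.00
Total = $12254.60

Total revenue: $12254.60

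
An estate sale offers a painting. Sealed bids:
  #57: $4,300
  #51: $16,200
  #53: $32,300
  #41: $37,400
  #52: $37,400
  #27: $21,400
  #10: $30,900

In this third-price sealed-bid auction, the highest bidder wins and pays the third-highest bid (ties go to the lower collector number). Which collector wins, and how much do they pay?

Third-price sealed-bid auction: the highest bidder wins and pays the third-highest bid.
Sorting bids: 37,400 (#41) > 37,400 (#52) > 32,300 (#53) > 30,900 (#10) > 21,400 (#27) > 16,200 (#51) > …
#41 and #52 tie at $37,400; tie-break gives it to #41.
#41 is highest; pays the third-highest bid, $32,300.

#41 pays $32,300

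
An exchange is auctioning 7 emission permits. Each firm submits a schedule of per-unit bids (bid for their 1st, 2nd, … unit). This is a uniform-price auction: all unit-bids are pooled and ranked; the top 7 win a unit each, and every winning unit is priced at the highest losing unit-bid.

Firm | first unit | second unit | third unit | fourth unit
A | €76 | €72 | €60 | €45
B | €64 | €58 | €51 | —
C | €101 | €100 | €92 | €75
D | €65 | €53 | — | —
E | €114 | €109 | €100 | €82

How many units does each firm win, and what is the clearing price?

All unit-bids, highest first — top 7: 114 (E-1), 109 (E-2), 101 (C-1), 100 (C-2), 100 (E-3), 92 (C-3), 82 (E-4)
Highest rejected unit-bid = €76.
Allocation: C 3, E 4.

C 3, E 4; clearing price €76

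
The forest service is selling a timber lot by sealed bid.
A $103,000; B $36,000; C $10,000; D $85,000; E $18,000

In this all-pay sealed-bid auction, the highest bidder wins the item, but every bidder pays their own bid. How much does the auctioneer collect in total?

Sorting bids: 103,000 (A) > 85,000 (D) > 36,000 (B) > 18,000 (E) > 10,000 (C)
Every bidder forfeits their bid regardless of winning.
Revenue = 103,000 + 36,000 + 10,000 + 85,000 + 18,000 = $252,000.

Total revenue: $252,000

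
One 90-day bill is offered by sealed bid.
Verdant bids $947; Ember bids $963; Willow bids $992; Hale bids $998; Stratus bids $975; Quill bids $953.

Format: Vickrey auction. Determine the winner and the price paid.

Hale pays $992

Sorting bids: 998 (Hale) > 992 (Willow) > 975 (Stratus) > 963 (Ember) > 953 (Quill) > 947 (Verdant)
Hale wins with the highest bid; price is set by the runner-up at $992.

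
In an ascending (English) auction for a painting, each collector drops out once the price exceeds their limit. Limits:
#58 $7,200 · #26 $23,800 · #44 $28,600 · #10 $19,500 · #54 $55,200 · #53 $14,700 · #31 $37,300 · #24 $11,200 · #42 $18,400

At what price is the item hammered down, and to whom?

#54 wins at $37,300

Ascending (English) auction: the price rises until one bidder remains; the winner pays the price at which the last rival dropped out.
Limits in order: 55,200 (#54) > 37,300 (#31) > 28,600 (#44) > 23,800 (#26) > 19,500 (#10) > 18,400 (#42) > …
Bidding ends when #31 exits at $37,300; #54 takes it.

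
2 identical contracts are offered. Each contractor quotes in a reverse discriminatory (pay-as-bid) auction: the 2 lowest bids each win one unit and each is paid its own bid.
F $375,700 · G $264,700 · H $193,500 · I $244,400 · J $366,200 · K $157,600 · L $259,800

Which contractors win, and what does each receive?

Bids ranked low→high: 157,600 (K), 193,500 (H), 244,400 (I), 259,800 (L), …
Winners (2 units): K, H.
Each winner is paid its own bid: K $157,600, H $193,500.

K $157,600, H $193,500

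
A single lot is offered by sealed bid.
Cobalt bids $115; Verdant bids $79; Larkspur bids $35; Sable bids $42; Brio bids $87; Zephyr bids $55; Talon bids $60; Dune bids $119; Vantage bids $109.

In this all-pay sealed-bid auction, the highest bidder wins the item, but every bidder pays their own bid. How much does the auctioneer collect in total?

Total revenue: $701

Rule: the highest bidder wins the item, but every bidder pays their own bid.
Sorting bids: 119 (Dune) > 115 (Cobalt) > 109 (Vantage) > 87 (Brio) > 79 (Verdant) > 60 (Talon) > …
Dune wins with the top bid; all bids are sunk regardless.
Every bidder forfeits their bid regardless of winning.
Revenue = 115 + 79 + 35 + 42 + 87 + 55 + 60 + 119 + 109 = $701.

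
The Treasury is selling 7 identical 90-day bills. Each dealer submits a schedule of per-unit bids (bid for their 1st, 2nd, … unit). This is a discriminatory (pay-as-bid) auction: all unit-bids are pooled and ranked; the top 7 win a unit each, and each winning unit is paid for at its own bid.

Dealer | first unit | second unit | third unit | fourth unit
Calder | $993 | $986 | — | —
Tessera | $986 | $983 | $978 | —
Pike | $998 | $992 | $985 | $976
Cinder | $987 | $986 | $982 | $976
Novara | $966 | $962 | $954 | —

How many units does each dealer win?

Calder 2, Cinder 2, Pike 2, Tessera 1

Pooled unit-bids ranked (top 7): 998 (Pike-1), 993 (Calder-1), 992 (Pike-2), 987 (Cinder-1), 986 (Calder-2), 986 (Tessera-1), 986 (Cinder-2)
Next rejected bid: $985 (not a price — pay-as-bid).
Allocation: Calder 2, Cinder 2, Pike 2, Tessera 1.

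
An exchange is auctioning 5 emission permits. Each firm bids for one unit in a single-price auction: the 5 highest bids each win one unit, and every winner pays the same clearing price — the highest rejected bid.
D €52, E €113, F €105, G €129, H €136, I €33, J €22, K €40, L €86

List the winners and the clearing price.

H, G, E, F, L; each pays €52

Bids ranked high→low: 136 (H), 129 (G), 113 (E), 105 (F), 86 (L), 52 (D), 40 (K), …
Top 5: H, G, E, F, L.
Clearing price = highest rejected bid = €52.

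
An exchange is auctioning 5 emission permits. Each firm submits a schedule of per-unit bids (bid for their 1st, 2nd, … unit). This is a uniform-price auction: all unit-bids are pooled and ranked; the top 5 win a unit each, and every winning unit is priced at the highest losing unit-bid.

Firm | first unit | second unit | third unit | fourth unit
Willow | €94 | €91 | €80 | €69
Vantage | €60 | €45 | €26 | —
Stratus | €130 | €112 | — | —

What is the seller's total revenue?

Total revenue: €345

All unit-bids, highest first — top 5: 130 (Stratus-1), 112 (Stratus-2), 94 (Willow-1), 91 (Willow-2), 80 (Willow-3)
Highest rejected unit-bid = €69.
Allocation: Stratus 2, Willow 3. Every unit priced at €69.
Revenue = 5 × 69 = €345.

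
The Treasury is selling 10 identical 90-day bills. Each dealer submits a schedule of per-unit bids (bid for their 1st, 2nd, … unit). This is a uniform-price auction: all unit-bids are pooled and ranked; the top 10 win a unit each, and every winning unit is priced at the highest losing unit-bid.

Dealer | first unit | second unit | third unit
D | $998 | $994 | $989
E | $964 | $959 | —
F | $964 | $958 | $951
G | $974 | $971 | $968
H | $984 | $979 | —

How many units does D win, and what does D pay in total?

D: 3 units, pays $2,877

Pooled unit-bids ranked (top 10): 998 (D-1), 994 (D-2), 989 (D-3), 984 (H-1), 979 (H-2), 974 (G-1), 971 (G-2), 968 (G-3), 964 (E-1), 964 (F-1)
First bid not allocated: $959.
D wins 3 unit(s) at $959 each.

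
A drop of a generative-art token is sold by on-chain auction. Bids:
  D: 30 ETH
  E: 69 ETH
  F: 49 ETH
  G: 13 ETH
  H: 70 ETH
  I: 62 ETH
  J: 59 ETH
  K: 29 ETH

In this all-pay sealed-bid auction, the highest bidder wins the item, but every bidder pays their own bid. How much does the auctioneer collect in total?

Bids ranked: 70 (H) > 69 (E) > 62 (I) > 59 (J) > 49 (F) > 30 (D) > …
H wins with the top bid; all bids are sunk regardless.
Every bidder forfeits their bid regardless of winning.
Revenue = 30 + 69 + 49 + 13 + 70 + 62 + 59 + 29 = 381 ETH.

Total revenue: 381 ETH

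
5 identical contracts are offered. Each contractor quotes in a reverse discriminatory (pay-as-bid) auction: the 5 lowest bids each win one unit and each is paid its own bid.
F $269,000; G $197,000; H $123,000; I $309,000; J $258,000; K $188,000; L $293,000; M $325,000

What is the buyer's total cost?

Total cost: $1,035,000

Ordering the bids: 123,000 (H), 188,000 (K), 197,000 (G), 258,000 (J), 269,000 (F), 293,000 (L), 309,000 (I), …
Lowest 5: H, K, G, J, F.
Total cost = 123,000 + 188,000 + 197,000 + 258,000 + 269,000 = $1,035,000.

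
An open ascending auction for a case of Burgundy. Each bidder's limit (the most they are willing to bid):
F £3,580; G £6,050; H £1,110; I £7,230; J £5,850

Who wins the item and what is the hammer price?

I wins at £6,050

Rule: the price rises until one bidder remains; the winner pays the price at which the last rival dropped out.
Limits in order: 7,230 (I) > 6,050 (G) > 5,850 (J) > 3,580 (F) > 1,110 (H)
Once the price passes £6,050, only I is left; the hammer falls at G's limit of £6,050.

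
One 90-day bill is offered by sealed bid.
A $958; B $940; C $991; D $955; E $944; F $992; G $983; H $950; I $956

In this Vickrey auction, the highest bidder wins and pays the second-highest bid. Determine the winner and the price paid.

F pays $991

Sorting bids: 992 (F) > 991 (C) > 983 (G) > 958 (A) > 956 (I) > 955 (D) > …
F wins with the highest bid; price is set by the runner-up at $991.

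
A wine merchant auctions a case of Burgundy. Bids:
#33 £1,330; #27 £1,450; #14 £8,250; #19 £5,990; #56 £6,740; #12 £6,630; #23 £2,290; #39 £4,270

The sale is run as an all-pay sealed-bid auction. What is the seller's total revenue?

Bids in order: 8,250 (#14) > 6,740 (#56) > 6,630 (#12) > 5,990 (#19) > 4,270 (#39) > 2,290 (#23) > …
Every bidder forfeits their bid regardless of winning.
Revenue = 1,330 + 1,450 + 8,250 + 5,990 + 6,740 + 6,630 + 2,290 + 4,270 = £36,950.

Total revenue: £36,950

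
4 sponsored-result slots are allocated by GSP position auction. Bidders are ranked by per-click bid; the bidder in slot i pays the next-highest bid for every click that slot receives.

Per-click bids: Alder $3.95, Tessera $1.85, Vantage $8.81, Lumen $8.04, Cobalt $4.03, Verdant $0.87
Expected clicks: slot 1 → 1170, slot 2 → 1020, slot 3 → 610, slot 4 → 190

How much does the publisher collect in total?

Sorting advertisers: $8.81 (Vantage) > $8.04 (Lumen) > $4.03 (Cobalt) > $3.95 (Alder) > $1.85 (Tessera) > …
Slot 1: Vantage pays $8.04 × 1170 = $9406.80
Slot 2: Lumen pays $4.03 × 1020 = $4110.60
Slot 3: Cobalt pays $3.95 × 610 = $2409.50
Slot 4: Alder pays $1.85 × 190 = $351.50
Total = $16278.40

Total revenue: $16278.40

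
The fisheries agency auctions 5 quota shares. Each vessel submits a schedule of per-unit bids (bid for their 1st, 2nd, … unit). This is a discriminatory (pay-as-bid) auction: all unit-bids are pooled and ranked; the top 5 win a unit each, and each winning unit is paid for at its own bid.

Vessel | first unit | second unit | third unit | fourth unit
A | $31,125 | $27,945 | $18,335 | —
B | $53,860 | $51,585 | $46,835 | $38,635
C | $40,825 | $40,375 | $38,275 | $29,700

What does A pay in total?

Pooled unit-bids ranked (top 5): 53,860 (B-1), 51,585 (B-2), 46,835 (B-3), 40,825 (C-1), 40,375 (C-2)
Next rejected bid: $38,635 (not a price — pay-as-bid).
A wins no units.

A pays $0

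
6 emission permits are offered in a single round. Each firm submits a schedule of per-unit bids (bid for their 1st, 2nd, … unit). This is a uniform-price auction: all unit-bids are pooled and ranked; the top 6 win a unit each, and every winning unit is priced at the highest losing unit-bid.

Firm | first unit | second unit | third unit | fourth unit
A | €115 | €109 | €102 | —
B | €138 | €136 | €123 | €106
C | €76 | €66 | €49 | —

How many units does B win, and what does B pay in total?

Merging the schedules and taking the best 6: 138 (B-1), 136 (B-2), 123 (B-3), 115 (A-1), 109 (A-2), 106 (B-4)
The (k+1)-th unit-bid is €102.
B wins 4 unit(s) at €102 each.

B: 4 units, pays €408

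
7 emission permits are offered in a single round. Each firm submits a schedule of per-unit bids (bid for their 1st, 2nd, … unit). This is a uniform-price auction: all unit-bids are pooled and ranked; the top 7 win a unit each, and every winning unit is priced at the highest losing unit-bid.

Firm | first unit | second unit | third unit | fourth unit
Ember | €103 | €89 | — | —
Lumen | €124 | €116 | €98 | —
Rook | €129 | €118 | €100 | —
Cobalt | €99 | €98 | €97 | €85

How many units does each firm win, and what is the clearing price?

Cobalt 1, Ember 1, Lumen 2, Rook 3; clearing price €98

All unit-bids, highest first — top 7: 129 (Rook-1), 124 (Lumen-1), 118 (Rook-2), 116 (Lumen-2), 103 (Ember-1), 100 (Rook-3), 99 (Cobalt-1)
Highest rejected unit-bid = €98.
Allocation: Cobalt 1, Ember 1, Lumen 2, Rook 3.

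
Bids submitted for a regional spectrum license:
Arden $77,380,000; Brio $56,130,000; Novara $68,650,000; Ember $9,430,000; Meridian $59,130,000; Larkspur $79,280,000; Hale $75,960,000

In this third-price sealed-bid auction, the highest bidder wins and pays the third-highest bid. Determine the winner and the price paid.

Larkspur pays $75,960,000

Bids ranked: 79,280,000 (Larkspur) > 77,380,000 (Arden) > 75,960,000 (Hale) > 68,650,000 (Novara) > 59,130,000 (Meridian) > 56,130,000 (Brio) > …
Larkspur is highest; pays the third-highest bid, $75,960,000.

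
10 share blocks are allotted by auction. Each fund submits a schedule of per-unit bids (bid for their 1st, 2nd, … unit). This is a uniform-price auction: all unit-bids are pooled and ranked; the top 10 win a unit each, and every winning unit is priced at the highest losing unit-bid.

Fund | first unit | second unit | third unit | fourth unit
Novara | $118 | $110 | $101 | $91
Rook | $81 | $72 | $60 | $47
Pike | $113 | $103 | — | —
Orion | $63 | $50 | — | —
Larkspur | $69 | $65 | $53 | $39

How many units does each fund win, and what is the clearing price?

Pooled unit-bids ranked (top 10): 118 (Novara-1), 113 (Pike-1), 110 (Novara-2), 103 (Pike-2), 101 (Novara-3), 91 (Novara-4), 81 (Rook-1), 72 (Rook-2), 69 (Larkspur-1), 65 (Larkspur-2)
The (k+1)-th unit-bid is $63.
Allocation: Larkspur 2, Novara 4, Pike 2, Rook 2.

Larkspur 2, Novara 4, Pike 2, Rook 2; clearing price $63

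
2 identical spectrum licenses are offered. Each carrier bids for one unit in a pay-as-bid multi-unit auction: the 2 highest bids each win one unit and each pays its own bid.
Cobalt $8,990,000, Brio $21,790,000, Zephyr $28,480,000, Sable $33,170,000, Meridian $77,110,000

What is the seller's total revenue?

Sorting: 77,110,000 (Meridian), 33,170,000 (Sable), 28,480,000 (Zephyr), 21,790,000 (Brio), …
Top 2: Meridian, Sable.
Total revenue = 77,110,000 + 33,170,000 = $110,280,000.

Total revenue: $110,280,000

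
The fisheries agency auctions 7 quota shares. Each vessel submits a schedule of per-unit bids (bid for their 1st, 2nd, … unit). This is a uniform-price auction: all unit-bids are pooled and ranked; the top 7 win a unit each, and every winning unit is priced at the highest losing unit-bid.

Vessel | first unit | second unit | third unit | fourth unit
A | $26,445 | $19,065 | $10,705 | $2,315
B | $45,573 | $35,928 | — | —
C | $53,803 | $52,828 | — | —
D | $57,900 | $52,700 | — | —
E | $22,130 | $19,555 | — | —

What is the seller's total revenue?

Total revenue: $154,910

Merging the schedules and taking the best 7: 57,900 (D-1), 53,803 (C-1), 52,828 (C-2), 52,700 (D-2), 45,573 (B-1), 35,928 (B-2), 26,445 (A-1)
First bid not allocated: $22,130.
Allocation: A 1, B 2, C 2, D 2. Every unit priced at $22,130.
Revenue = 7 × 22,130 = $154,910.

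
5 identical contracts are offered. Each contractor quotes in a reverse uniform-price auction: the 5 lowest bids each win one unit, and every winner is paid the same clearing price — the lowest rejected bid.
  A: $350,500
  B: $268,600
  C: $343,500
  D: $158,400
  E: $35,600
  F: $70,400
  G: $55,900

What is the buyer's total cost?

Total cost: $1,717,500

Bids ranked low→high: 35,600 (E), 55,900 (G), 70,400 (F), 158,400 (D), 268,600 (B), 343,500 (C), 350,500 (A)
Winners (5 units): E, G, F, D, B.
Lowest unsuccessful bid: $343,500 → clearing price.
Total cost = 5 × $343,500 = $1,717,500.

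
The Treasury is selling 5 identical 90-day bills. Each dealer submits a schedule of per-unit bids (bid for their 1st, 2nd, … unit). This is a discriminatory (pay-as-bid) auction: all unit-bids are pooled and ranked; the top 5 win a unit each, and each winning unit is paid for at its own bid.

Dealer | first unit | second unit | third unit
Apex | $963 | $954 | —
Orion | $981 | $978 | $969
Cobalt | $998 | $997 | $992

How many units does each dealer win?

Pooled unit-bids ranked (top 5): 998 (Cobalt-1), 997 (Cobalt-2), 992 (Cobalt-3), 981 (Orion-1), 978 (Orion-2)
Next rejected bid: $969 (not a price — pay-as-bid).
Allocation: Cobalt 3, Orion 2.

Cobalt 3, Orion 2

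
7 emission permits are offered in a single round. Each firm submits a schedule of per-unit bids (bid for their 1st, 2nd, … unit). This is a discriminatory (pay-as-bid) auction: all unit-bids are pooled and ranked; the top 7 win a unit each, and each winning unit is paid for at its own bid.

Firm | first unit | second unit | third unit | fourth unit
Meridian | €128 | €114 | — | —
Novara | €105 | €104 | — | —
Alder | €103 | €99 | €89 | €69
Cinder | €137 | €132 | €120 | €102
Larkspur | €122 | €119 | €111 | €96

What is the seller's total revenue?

Total revenue: €872

Merging the schedules and taking the best 7: 137 (Cinder-1), 132 (Cinder-2), 128 (Meridian-1), 122 (Larkspur-1), 120 (Cinder-3), 119 (Larkspur-2), 114 (Meridian-2)
Next rejected bid: €111 (not a price — pay-as-bid).
Each winning unit pays its own bid.
Revenue = 137 + 132 + 128 + 122 + 120 + 119 + 114 = €872.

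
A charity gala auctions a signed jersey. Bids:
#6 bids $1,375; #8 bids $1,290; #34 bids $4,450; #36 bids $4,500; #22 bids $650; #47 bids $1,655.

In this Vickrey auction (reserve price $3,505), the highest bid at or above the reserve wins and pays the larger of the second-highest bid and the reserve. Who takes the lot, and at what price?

Bids ranked: 4,500 (#36) > 4,450 (#34) > 1,655 (#47) > 1,375 (#6) > 1,290 (#8) > 650 (#22)
Highest eligible bid: #36 at $4,500.
Second-highest bid $4,450 exceeds the reserve $3,505 → payment $4,450.

#36 pays $4,450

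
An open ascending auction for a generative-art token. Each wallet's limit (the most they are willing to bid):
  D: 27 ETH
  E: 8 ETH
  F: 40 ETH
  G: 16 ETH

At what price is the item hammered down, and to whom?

Rule: the price rises until one bidder remains; the winner pays the price at which the last rival dropped out.
Limits ranked: 40 (F) > 27 (D) > 16 (G) > 8 (E)
D is the last rival to drop out, at 27 ETH; F remains and wins at that price.

F wins at 27 ETH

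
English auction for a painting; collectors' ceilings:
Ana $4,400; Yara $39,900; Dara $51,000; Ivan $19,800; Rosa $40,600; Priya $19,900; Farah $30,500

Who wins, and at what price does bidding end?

Rule: the price rises until one bidder remains; the winner pays the price at which the last rival dropped out.
Limits ranked: 51,000 (Dara) > 40,600 (Rosa) > 39,900 (Yara) > 30,500 (Farah) > 19,900 (Priya) > 19,800 (Ivan) > …
Rosa is the last rival to drop out, at $40,600; Dara remains and wins at that price.

Dara wins at $40,600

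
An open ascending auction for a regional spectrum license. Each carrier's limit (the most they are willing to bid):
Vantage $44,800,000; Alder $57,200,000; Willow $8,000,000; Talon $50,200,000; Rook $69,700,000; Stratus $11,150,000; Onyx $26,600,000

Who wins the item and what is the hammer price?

Rule: the price rises until one bidder remains; the winner pays the price at which the last rival dropped out.
Limits ranked: 69,700,000 (Rook) > 57,200,000 (Alder) > 50,200,000 (Talon) > 44,800,000 (Vantage) > 26,600,000 (Onyx) > 11,150,000 (Stratus) > …
Alder is the last rival to drop out, at $57,200,000; Rook remains and wins at that price.

Rook wins at $57,200,000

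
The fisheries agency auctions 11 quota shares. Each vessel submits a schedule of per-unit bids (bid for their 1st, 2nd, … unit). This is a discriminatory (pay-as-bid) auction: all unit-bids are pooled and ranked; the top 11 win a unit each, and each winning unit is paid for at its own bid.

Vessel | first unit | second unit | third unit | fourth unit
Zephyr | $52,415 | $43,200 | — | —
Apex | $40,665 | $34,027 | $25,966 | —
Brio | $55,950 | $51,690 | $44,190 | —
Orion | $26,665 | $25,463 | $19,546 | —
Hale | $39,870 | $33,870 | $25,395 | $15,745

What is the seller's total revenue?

All unit-bids, highest first — top 11: 55,950 (Brio-1), 52,415 (Zephyr-1), 51,690 (Brio-2), 44,190 (Brio-3), 43,200 (Zephyr-2), 40,665 (Apex-1), 39,870 (Hale-1), 34,027 (Apex-2), 33,870 (Hale-2), 26,665 (Orion-1), 25,966 (Apex-3)
Next rejected bid: $25,463 (not a price — pay-as-bid).
Each winning unit pays its own bid.
Revenue = 55,950 + 52,415 + 51,690 + 44,190 + 43,200 + 40,665 + 39,870 + 34,027 + 33,870 + 26,665 + 25,966 = $448,508.

Total revenue: $448,508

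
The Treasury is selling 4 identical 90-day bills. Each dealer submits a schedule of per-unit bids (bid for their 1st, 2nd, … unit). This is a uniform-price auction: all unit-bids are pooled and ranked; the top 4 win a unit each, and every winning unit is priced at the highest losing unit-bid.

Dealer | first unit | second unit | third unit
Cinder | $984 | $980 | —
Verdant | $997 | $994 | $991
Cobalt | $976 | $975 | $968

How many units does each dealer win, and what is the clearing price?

Cinder 1, Verdant 3; clearing price $980

Pooled unit-bids ranked (top 4): 997 (Verdant-1), 994 (Verdant-2), 991 (Verdant-3), 984 (Cinder-1)
First bid not allocated: $980.
Allocation: Cinder 1, Verdant 3.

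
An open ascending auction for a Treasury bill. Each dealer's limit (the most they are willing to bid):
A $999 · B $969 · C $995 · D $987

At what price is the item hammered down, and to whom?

Limits ranked: 999 (A) > 995 (C) > 987 (D) > 969 (B)
Bidding ends when C exits at $995; A takes it.

A wins at $995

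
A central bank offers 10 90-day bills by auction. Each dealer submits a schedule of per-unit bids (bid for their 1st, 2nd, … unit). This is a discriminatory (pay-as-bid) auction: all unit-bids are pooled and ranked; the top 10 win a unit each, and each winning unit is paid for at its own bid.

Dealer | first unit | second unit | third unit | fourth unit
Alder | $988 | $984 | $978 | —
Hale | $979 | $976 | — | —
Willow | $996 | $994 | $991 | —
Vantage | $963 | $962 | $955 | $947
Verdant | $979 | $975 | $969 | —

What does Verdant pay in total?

Pooled unit-bids ranked (top 10): 996 (Willow-1), 994 (Willow-2), 991 (Willow-3), 988 (Alder-1), 984 (Alder-2), 979 (Hale-1), 979 (Verdant-1), 978 (Alder-3), 976 (Hale-2), 975 (Verdant-2)
Next rejected bid: $969 (not a price — pay-as-bid).
Verdant's winning unit-bids: 979 + 975 = $1,954.

Verdant pays $1,954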